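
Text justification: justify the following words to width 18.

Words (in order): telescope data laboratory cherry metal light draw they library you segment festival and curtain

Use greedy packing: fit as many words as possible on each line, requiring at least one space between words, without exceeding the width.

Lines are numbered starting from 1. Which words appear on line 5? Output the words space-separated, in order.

Line 1: ['telescope', 'data'] (min_width=14, slack=4)
Line 2: ['laboratory', 'cherry'] (min_width=17, slack=1)
Line 3: ['metal', 'light', 'draw'] (min_width=16, slack=2)
Line 4: ['they', 'library', 'you'] (min_width=16, slack=2)
Line 5: ['segment', 'festival'] (min_width=16, slack=2)
Line 6: ['and', 'curtain'] (min_width=11, slack=7)

Answer: segment festival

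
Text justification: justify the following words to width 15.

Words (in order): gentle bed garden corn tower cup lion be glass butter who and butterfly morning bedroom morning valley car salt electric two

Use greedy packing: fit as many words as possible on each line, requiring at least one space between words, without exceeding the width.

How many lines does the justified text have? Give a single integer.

Answer: 10

Derivation:
Line 1: ['gentle', 'bed'] (min_width=10, slack=5)
Line 2: ['garden', 'corn'] (min_width=11, slack=4)
Line 3: ['tower', 'cup', 'lion'] (min_width=14, slack=1)
Line 4: ['be', 'glass', 'butter'] (min_width=15, slack=0)
Line 5: ['who', 'and'] (min_width=7, slack=8)
Line 6: ['butterfly'] (min_width=9, slack=6)
Line 7: ['morning', 'bedroom'] (min_width=15, slack=0)
Line 8: ['morning', 'valley'] (min_width=14, slack=1)
Line 9: ['car', 'salt'] (min_width=8, slack=7)
Line 10: ['electric', 'two'] (min_width=12, slack=3)
Total lines: 10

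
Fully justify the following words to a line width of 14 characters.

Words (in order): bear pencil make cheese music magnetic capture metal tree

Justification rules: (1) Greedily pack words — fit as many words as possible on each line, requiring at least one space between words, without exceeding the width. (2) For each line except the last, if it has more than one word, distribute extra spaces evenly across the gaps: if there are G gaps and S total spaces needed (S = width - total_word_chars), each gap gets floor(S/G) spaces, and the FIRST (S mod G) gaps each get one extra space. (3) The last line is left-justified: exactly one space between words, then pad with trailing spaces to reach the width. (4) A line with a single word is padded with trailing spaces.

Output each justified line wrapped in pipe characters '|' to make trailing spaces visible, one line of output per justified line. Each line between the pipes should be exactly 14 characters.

Line 1: ['bear', 'pencil'] (min_width=11, slack=3)
Line 2: ['make', 'cheese'] (min_width=11, slack=3)
Line 3: ['music', 'magnetic'] (min_width=14, slack=0)
Line 4: ['capture', 'metal'] (min_width=13, slack=1)
Line 5: ['tree'] (min_width=4, slack=10)

Answer: |bear    pencil|
|make    cheese|
|music magnetic|
|capture  metal|
|tree          |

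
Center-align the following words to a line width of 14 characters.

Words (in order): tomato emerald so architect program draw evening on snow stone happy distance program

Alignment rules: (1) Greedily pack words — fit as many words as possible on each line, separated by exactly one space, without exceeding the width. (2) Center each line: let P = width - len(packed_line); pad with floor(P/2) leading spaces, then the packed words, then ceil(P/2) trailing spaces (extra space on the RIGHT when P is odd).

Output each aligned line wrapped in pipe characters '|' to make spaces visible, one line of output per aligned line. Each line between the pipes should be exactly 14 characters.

Line 1: ['tomato', 'emerald'] (min_width=14, slack=0)
Line 2: ['so', 'architect'] (min_width=12, slack=2)
Line 3: ['program', 'draw'] (min_width=12, slack=2)
Line 4: ['evening', 'on'] (min_width=10, slack=4)
Line 5: ['snow', 'stone'] (min_width=10, slack=4)
Line 6: ['happy', 'distance'] (min_width=14, slack=0)
Line 7: ['program'] (min_width=7, slack=7)

Answer: |tomato emerald|
| so architect |
| program draw |
|  evening on  |
|  snow stone  |
|happy distance|
|   program    |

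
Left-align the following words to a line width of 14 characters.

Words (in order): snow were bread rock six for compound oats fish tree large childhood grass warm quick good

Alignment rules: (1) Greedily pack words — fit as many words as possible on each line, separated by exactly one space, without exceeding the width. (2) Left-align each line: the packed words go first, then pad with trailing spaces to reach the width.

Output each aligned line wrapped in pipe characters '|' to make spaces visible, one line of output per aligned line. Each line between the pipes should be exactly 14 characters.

Line 1: ['snow', 'were'] (min_width=9, slack=5)
Line 2: ['bread', 'rock', 'six'] (min_width=14, slack=0)
Line 3: ['for', 'compound'] (min_width=12, slack=2)
Line 4: ['oats', 'fish', 'tree'] (min_width=14, slack=0)
Line 5: ['large'] (min_width=5, slack=9)
Line 6: ['childhood'] (min_width=9, slack=5)
Line 7: ['grass', 'warm'] (min_width=10, slack=4)
Line 8: ['quick', 'good'] (min_width=10, slack=4)

Answer: |snow were     |
|bread rock six|
|for compound  |
|oats fish tree|
|large         |
|childhood     |
|grass warm    |
|quick good    |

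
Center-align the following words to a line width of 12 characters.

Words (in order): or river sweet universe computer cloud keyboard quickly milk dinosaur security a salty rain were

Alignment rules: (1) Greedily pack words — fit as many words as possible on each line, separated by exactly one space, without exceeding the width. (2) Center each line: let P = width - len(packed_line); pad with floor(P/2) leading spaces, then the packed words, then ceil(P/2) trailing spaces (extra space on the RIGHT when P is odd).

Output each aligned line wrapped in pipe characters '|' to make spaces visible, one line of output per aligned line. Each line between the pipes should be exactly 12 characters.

Answer: |  or river  |
|   sweet    |
|  universe  |
|  computer  |
|   cloud    |
|  keyboard  |
|quickly milk|
|  dinosaur  |
| security a |
| salty rain |
|    were    |

Derivation:
Line 1: ['or', 'river'] (min_width=8, slack=4)
Line 2: ['sweet'] (min_width=5, slack=7)
Line 3: ['universe'] (min_width=8, slack=4)
Line 4: ['computer'] (min_width=8, slack=4)
Line 5: ['cloud'] (min_width=5, slack=7)
Line 6: ['keyboard'] (min_width=8, slack=4)
Line 7: ['quickly', 'milk'] (min_width=12, slack=0)
Line 8: ['dinosaur'] (min_width=8, slack=4)
Line 9: ['security', 'a'] (min_width=10, slack=2)
Line 10: ['salty', 'rain'] (min_width=10, slack=2)
Line 11: ['were'] (min_width=4, slack=8)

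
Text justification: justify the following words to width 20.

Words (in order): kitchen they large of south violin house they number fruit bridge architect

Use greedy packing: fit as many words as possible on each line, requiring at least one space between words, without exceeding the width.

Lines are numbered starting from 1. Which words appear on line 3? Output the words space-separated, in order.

Line 1: ['kitchen', 'they', 'large'] (min_width=18, slack=2)
Line 2: ['of', 'south', 'violin'] (min_width=15, slack=5)
Line 3: ['house', 'they', 'number'] (min_width=17, slack=3)
Line 4: ['fruit', 'bridge'] (min_width=12, slack=8)
Line 5: ['architect'] (min_width=9, slack=11)

Answer: house they number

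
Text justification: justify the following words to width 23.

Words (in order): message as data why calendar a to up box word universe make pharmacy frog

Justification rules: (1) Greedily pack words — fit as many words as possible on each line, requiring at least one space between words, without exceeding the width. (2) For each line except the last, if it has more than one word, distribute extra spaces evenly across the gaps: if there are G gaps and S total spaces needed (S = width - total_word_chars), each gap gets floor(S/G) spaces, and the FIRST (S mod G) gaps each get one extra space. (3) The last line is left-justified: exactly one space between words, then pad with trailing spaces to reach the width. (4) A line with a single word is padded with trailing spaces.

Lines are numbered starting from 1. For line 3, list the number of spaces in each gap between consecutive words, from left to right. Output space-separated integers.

Line 1: ['message', 'as', 'data', 'why'] (min_width=19, slack=4)
Line 2: ['calendar', 'a', 'to', 'up', 'box'] (min_width=20, slack=3)
Line 3: ['word', 'universe', 'make'] (min_width=18, slack=5)
Line 4: ['pharmacy', 'frog'] (min_width=13, slack=10)

Answer: 4 3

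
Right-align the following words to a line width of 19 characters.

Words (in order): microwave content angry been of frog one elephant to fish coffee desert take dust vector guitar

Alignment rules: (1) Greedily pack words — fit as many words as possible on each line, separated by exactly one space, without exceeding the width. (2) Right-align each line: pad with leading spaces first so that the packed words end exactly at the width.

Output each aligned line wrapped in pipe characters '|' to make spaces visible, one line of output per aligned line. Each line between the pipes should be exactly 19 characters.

Answer: |  microwave content|
| angry been of frog|
|    one elephant to|
| fish coffee desert|
|   take dust vector|
|             guitar|

Derivation:
Line 1: ['microwave', 'content'] (min_width=17, slack=2)
Line 2: ['angry', 'been', 'of', 'frog'] (min_width=18, slack=1)
Line 3: ['one', 'elephant', 'to'] (min_width=15, slack=4)
Line 4: ['fish', 'coffee', 'desert'] (min_width=18, slack=1)
Line 5: ['take', 'dust', 'vector'] (min_width=16, slack=3)
Line 6: ['guitar'] (min_width=6, slack=13)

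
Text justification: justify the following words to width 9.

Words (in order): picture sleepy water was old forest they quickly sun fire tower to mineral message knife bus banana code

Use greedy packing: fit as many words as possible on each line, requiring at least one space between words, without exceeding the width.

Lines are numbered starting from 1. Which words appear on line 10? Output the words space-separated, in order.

Line 1: ['picture'] (min_width=7, slack=2)
Line 2: ['sleepy'] (min_width=6, slack=3)
Line 3: ['water', 'was'] (min_width=9, slack=0)
Line 4: ['old'] (min_width=3, slack=6)
Line 5: ['forest'] (min_width=6, slack=3)
Line 6: ['they'] (min_width=4, slack=5)
Line 7: ['quickly'] (min_width=7, slack=2)
Line 8: ['sun', 'fire'] (min_width=8, slack=1)
Line 9: ['tower', 'to'] (min_width=8, slack=1)
Line 10: ['mineral'] (min_width=7, slack=2)
Line 11: ['message'] (min_width=7, slack=2)
Line 12: ['knife', 'bus'] (min_width=9, slack=0)
Line 13: ['banana'] (min_width=6, slack=3)
Line 14: ['code'] (min_width=4, slack=5)

Answer: mineral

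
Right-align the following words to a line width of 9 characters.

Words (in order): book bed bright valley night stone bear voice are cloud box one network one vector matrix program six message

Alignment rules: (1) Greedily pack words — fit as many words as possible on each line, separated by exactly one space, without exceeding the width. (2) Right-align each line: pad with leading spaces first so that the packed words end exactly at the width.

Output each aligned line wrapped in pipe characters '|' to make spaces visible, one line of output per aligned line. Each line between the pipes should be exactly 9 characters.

Line 1: ['book', 'bed'] (min_width=8, slack=1)
Line 2: ['bright'] (min_width=6, slack=3)
Line 3: ['valley'] (min_width=6, slack=3)
Line 4: ['night'] (min_width=5, slack=4)
Line 5: ['stone'] (min_width=5, slack=4)
Line 6: ['bear'] (min_width=4, slack=5)
Line 7: ['voice', 'are'] (min_width=9, slack=0)
Line 8: ['cloud', 'box'] (min_width=9, slack=0)
Line 9: ['one'] (min_width=3, slack=6)
Line 10: ['network'] (min_width=7, slack=2)
Line 11: ['one'] (min_width=3, slack=6)
Line 12: ['vector'] (min_width=6, slack=3)
Line 13: ['matrix'] (min_width=6, slack=3)
Line 14: ['program'] (min_width=7, slack=2)
Line 15: ['six'] (min_width=3, slack=6)
Line 16: ['message'] (min_width=7, slack=2)

Answer: | book bed|
|   bright|
|   valley|
|    night|
|    stone|
|     bear|
|voice are|
|cloud box|
|      one|
|  network|
|      one|
|   vector|
|   matrix|
|  program|
|      six|
|  message|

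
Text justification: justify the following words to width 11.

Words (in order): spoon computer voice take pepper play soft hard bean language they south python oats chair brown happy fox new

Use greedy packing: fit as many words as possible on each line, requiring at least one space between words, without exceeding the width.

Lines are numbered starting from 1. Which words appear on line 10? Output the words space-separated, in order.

Answer: chair brown

Derivation:
Line 1: ['spoon'] (min_width=5, slack=6)
Line 2: ['computer'] (min_width=8, slack=3)
Line 3: ['voice', 'take'] (min_width=10, slack=1)
Line 4: ['pepper', 'play'] (min_width=11, slack=0)
Line 5: ['soft', 'hard'] (min_width=9, slack=2)
Line 6: ['bean'] (min_width=4, slack=7)
Line 7: ['language'] (min_width=8, slack=3)
Line 8: ['they', 'south'] (min_width=10, slack=1)
Line 9: ['python', 'oats'] (min_width=11, slack=0)
Line 10: ['chair', 'brown'] (min_width=11, slack=0)
Line 11: ['happy', 'fox'] (min_width=9, slack=2)
Line 12: ['new'] (min_width=3, slack=8)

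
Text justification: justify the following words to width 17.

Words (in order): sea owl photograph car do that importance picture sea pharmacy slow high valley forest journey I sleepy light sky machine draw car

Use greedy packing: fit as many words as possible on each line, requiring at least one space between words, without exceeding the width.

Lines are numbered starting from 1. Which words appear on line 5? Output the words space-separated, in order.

Answer: pharmacy slow

Derivation:
Line 1: ['sea', 'owl'] (min_width=7, slack=10)
Line 2: ['photograph', 'car', 'do'] (min_width=17, slack=0)
Line 3: ['that', 'importance'] (min_width=15, slack=2)
Line 4: ['picture', 'sea'] (min_width=11, slack=6)
Line 5: ['pharmacy', 'slow'] (min_width=13, slack=4)
Line 6: ['high', 'valley'] (min_width=11, slack=6)
Line 7: ['forest', 'journey', 'I'] (min_width=16, slack=1)
Line 8: ['sleepy', 'light', 'sky'] (min_width=16, slack=1)
Line 9: ['machine', 'draw', 'car'] (min_width=16, slack=1)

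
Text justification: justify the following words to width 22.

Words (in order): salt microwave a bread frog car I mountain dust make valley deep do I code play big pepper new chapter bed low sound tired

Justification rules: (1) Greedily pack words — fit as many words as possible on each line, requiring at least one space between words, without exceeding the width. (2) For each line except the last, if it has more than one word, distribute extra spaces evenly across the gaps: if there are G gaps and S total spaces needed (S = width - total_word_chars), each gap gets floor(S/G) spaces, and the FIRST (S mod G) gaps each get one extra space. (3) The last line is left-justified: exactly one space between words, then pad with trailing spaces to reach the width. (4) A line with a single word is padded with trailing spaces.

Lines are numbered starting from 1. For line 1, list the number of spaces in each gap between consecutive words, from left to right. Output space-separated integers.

Answer: 1 1 1

Derivation:
Line 1: ['salt', 'microwave', 'a', 'bread'] (min_width=22, slack=0)
Line 2: ['frog', 'car', 'I', 'mountain'] (min_width=19, slack=3)
Line 3: ['dust', 'make', 'valley', 'deep'] (min_width=21, slack=1)
Line 4: ['do', 'I', 'code', 'play', 'big'] (min_width=18, slack=4)
Line 5: ['pepper', 'new', 'chapter', 'bed'] (min_width=22, slack=0)
Line 6: ['low', 'sound', 'tired'] (min_width=15, slack=7)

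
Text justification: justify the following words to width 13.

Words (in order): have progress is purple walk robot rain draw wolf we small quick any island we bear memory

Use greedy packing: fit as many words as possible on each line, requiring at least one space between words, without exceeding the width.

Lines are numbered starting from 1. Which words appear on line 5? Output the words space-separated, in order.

Line 1: ['have', 'progress'] (min_width=13, slack=0)
Line 2: ['is', 'purple'] (min_width=9, slack=4)
Line 3: ['walk', 'robot'] (min_width=10, slack=3)
Line 4: ['rain', 'draw'] (min_width=9, slack=4)
Line 5: ['wolf', 'we', 'small'] (min_width=13, slack=0)
Line 6: ['quick', 'any'] (min_width=9, slack=4)
Line 7: ['island', 'we'] (min_width=9, slack=4)
Line 8: ['bear', 'memory'] (min_width=11, slack=2)

Answer: wolf we small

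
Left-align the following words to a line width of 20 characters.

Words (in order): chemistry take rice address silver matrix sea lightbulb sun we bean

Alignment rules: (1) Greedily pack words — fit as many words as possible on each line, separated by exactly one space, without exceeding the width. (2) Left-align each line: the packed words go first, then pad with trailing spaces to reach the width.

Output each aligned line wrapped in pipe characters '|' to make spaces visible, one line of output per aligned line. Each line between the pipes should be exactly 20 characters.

Answer: |chemistry take rice |
|address silver      |
|matrix sea lightbulb|
|sun we bean         |

Derivation:
Line 1: ['chemistry', 'take', 'rice'] (min_width=19, slack=1)
Line 2: ['address', 'silver'] (min_width=14, slack=6)
Line 3: ['matrix', 'sea', 'lightbulb'] (min_width=20, slack=0)
Line 4: ['sun', 'we', 'bean'] (min_width=11, slack=9)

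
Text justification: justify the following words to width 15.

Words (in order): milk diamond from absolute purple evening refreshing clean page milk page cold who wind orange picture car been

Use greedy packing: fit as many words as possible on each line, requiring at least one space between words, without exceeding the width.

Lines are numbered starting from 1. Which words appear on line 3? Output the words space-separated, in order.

Line 1: ['milk', 'diamond'] (min_width=12, slack=3)
Line 2: ['from', 'absolute'] (min_width=13, slack=2)
Line 3: ['purple', 'evening'] (min_width=14, slack=1)
Line 4: ['refreshing'] (min_width=10, slack=5)
Line 5: ['clean', 'page', 'milk'] (min_width=15, slack=0)
Line 6: ['page', 'cold', 'who'] (min_width=13, slack=2)
Line 7: ['wind', 'orange'] (min_width=11, slack=4)
Line 8: ['picture', 'car'] (min_width=11, slack=4)
Line 9: ['been'] (min_width=4, slack=11)

Answer: purple evening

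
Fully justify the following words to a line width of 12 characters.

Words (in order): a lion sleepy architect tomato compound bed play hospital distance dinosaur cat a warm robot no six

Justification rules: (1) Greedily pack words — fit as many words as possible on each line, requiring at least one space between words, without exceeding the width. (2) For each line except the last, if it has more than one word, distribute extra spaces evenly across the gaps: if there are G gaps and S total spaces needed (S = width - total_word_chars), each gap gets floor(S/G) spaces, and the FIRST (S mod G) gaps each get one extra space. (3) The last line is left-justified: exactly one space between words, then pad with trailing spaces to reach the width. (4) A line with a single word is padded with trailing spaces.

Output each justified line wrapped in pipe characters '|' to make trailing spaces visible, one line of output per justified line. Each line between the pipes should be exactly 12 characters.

Line 1: ['a', 'lion'] (min_width=6, slack=6)
Line 2: ['sleepy'] (min_width=6, slack=6)
Line 3: ['architect'] (min_width=9, slack=3)
Line 4: ['tomato'] (min_width=6, slack=6)
Line 5: ['compound', 'bed'] (min_width=12, slack=0)
Line 6: ['play'] (min_width=4, slack=8)
Line 7: ['hospital'] (min_width=8, slack=4)
Line 8: ['distance'] (min_width=8, slack=4)
Line 9: ['dinosaur', 'cat'] (min_width=12, slack=0)
Line 10: ['a', 'warm', 'robot'] (min_width=12, slack=0)
Line 11: ['no', 'six'] (min_width=6, slack=6)

Answer: |a       lion|
|sleepy      |
|architect   |
|tomato      |
|compound bed|
|play        |
|hospital    |
|distance    |
|dinosaur cat|
|a warm robot|
|no six      |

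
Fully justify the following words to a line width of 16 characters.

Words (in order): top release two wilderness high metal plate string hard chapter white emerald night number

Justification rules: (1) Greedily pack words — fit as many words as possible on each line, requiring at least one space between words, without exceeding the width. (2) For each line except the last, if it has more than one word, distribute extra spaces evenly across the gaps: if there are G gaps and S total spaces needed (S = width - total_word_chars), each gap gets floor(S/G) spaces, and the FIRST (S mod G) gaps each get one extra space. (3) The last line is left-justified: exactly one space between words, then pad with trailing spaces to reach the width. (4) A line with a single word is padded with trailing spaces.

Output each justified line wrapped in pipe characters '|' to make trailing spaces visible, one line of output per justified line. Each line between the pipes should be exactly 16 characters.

Answer: |top  release two|
|wilderness  high|
|metal      plate|
|string      hard|
|chapter    white|
|emerald    night|
|number          |

Derivation:
Line 1: ['top', 'release', 'two'] (min_width=15, slack=1)
Line 2: ['wilderness', 'high'] (min_width=15, slack=1)
Line 3: ['metal', 'plate'] (min_width=11, slack=5)
Line 4: ['string', 'hard'] (min_width=11, slack=5)
Line 5: ['chapter', 'white'] (min_width=13, slack=3)
Line 6: ['emerald', 'night'] (min_width=13, slack=3)
Line 7: ['number'] (min_width=6, slack=10)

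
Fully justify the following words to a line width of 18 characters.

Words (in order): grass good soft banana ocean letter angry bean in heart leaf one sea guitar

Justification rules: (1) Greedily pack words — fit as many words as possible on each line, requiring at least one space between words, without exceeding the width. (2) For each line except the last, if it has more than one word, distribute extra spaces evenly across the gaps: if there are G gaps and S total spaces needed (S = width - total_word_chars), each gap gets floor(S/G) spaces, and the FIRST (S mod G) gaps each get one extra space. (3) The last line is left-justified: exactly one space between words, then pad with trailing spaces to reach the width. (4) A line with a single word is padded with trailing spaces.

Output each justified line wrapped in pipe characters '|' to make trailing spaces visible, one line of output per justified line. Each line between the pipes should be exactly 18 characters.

Line 1: ['grass', 'good', 'soft'] (min_width=15, slack=3)
Line 2: ['banana', 'ocean'] (min_width=12, slack=6)
Line 3: ['letter', 'angry', 'bean'] (min_width=17, slack=1)
Line 4: ['in', 'heart', 'leaf', 'one'] (min_width=17, slack=1)
Line 5: ['sea', 'guitar'] (min_width=10, slack=8)

Answer: |grass   good  soft|
|banana       ocean|
|letter  angry bean|
|in  heart leaf one|
|sea guitar        |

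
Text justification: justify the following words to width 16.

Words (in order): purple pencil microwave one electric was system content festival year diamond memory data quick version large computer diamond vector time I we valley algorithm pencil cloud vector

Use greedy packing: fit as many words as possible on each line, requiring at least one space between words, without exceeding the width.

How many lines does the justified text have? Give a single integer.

Line 1: ['purple', 'pencil'] (min_width=13, slack=3)
Line 2: ['microwave', 'one'] (min_width=13, slack=3)
Line 3: ['electric', 'was'] (min_width=12, slack=4)
Line 4: ['system', 'content'] (min_width=14, slack=2)
Line 5: ['festival', 'year'] (min_width=13, slack=3)
Line 6: ['diamond', 'memory'] (min_width=14, slack=2)
Line 7: ['data', 'quick'] (min_width=10, slack=6)
Line 8: ['version', 'large'] (min_width=13, slack=3)
Line 9: ['computer', 'diamond'] (min_width=16, slack=0)
Line 10: ['vector', 'time', 'I', 'we'] (min_width=16, slack=0)
Line 11: ['valley', 'algorithm'] (min_width=16, slack=0)
Line 12: ['pencil', 'cloud'] (min_width=12, slack=4)
Line 13: ['vector'] (min_width=6, slack=10)
Total lines: 13

Answer: 13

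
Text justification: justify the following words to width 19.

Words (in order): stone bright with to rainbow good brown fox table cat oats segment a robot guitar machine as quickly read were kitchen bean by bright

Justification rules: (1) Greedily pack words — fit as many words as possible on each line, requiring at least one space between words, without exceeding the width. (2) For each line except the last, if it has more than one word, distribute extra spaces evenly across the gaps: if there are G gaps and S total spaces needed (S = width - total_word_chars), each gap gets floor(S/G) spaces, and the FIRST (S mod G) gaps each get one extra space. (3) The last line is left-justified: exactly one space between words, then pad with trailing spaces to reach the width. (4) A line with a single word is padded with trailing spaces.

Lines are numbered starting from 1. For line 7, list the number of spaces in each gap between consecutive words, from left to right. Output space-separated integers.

Answer: 2 2

Derivation:
Line 1: ['stone', 'bright', 'with'] (min_width=17, slack=2)
Line 2: ['to', 'rainbow', 'good'] (min_width=15, slack=4)
Line 3: ['brown', 'fox', 'table', 'cat'] (min_width=19, slack=0)
Line 4: ['oats', 'segment', 'a'] (min_width=14, slack=5)
Line 5: ['robot', 'guitar'] (min_width=12, slack=7)
Line 6: ['machine', 'as', 'quickly'] (min_width=18, slack=1)
Line 7: ['read', 'were', 'kitchen'] (min_width=17, slack=2)
Line 8: ['bean', 'by', 'bright'] (min_width=14, slack=5)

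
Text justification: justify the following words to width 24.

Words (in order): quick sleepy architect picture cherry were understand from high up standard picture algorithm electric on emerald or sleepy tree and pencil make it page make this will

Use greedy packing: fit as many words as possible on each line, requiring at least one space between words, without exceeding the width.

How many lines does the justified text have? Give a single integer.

Answer: 8

Derivation:
Line 1: ['quick', 'sleepy', 'architect'] (min_width=22, slack=2)
Line 2: ['picture', 'cherry', 'were'] (min_width=19, slack=5)
Line 3: ['understand', 'from', 'high', 'up'] (min_width=23, slack=1)
Line 4: ['standard', 'picture'] (min_width=16, slack=8)
Line 5: ['algorithm', 'electric', 'on'] (min_width=21, slack=3)
Line 6: ['emerald', 'or', 'sleepy', 'tree'] (min_width=22, slack=2)
Line 7: ['and', 'pencil', 'make', 'it', 'page'] (min_width=23, slack=1)
Line 8: ['make', 'this', 'will'] (min_width=14, slack=10)
Total lines: 8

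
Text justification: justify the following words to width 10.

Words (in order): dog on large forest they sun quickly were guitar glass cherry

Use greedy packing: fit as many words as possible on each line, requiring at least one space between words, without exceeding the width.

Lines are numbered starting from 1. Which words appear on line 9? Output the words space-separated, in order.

Answer: cherry

Derivation:
Line 1: ['dog', 'on'] (min_width=6, slack=4)
Line 2: ['large'] (min_width=5, slack=5)
Line 3: ['forest'] (min_width=6, slack=4)
Line 4: ['they', 'sun'] (min_width=8, slack=2)
Line 5: ['quickly'] (min_width=7, slack=3)
Line 6: ['were'] (min_width=4, slack=6)
Line 7: ['guitar'] (min_width=6, slack=4)
Line 8: ['glass'] (min_width=5, slack=5)
Line 9: ['cherry'] (min_width=6, slack=4)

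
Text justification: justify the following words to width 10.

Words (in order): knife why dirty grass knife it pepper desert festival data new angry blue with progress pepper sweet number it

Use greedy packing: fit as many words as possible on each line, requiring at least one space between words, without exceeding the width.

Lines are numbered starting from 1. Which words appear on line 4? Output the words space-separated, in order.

Answer: knife it

Derivation:
Line 1: ['knife', 'why'] (min_width=9, slack=1)
Line 2: ['dirty'] (min_width=5, slack=5)
Line 3: ['grass'] (min_width=5, slack=5)
Line 4: ['knife', 'it'] (min_width=8, slack=2)
Line 5: ['pepper'] (min_width=6, slack=4)
Line 6: ['desert'] (min_width=6, slack=4)
Line 7: ['festival'] (min_width=8, slack=2)
Line 8: ['data', 'new'] (min_width=8, slack=2)
Line 9: ['angry', 'blue'] (min_width=10, slack=0)
Line 10: ['with'] (min_width=4, slack=6)
Line 11: ['progress'] (min_width=8, slack=2)
Line 12: ['pepper'] (min_width=6, slack=4)
Line 13: ['sweet'] (min_width=5, slack=5)
Line 14: ['number', 'it'] (min_width=9, slack=1)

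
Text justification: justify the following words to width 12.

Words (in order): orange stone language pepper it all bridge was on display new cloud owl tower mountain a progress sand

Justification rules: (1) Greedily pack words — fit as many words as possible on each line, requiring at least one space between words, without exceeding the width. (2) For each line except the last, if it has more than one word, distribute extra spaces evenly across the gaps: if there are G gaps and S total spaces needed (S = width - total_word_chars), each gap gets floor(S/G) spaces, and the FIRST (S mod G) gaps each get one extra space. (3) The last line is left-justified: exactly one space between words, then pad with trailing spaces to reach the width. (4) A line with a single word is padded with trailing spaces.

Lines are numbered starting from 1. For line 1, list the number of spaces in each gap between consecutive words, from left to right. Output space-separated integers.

Line 1: ['orange', 'stone'] (min_width=12, slack=0)
Line 2: ['language'] (min_width=8, slack=4)
Line 3: ['pepper', 'it'] (min_width=9, slack=3)
Line 4: ['all', 'bridge'] (min_width=10, slack=2)
Line 5: ['was', 'on'] (min_width=6, slack=6)
Line 6: ['display', 'new'] (min_width=11, slack=1)
Line 7: ['cloud', 'owl'] (min_width=9, slack=3)
Line 8: ['tower'] (min_width=5, slack=7)
Line 9: ['mountain', 'a'] (min_width=10, slack=2)
Line 10: ['progress'] (min_width=8, slack=4)
Line 11: ['sand'] (min_width=4, slack=8)

Answer: 1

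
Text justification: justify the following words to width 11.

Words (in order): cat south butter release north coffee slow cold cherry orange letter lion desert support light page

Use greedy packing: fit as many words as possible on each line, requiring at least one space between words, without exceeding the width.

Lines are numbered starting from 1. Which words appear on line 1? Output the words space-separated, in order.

Line 1: ['cat', 'south'] (min_width=9, slack=2)
Line 2: ['butter'] (min_width=6, slack=5)
Line 3: ['release'] (min_width=7, slack=4)
Line 4: ['north'] (min_width=5, slack=6)
Line 5: ['coffee', 'slow'] (min_width=11, slack=0)
Line 6: ['cold', 'cherry'] (min_width=11, slack=0)
Line 7: ['orange'] (min_width=6, slack=5)
Line 8: ['letter', 'lion'] (min_width=11, slack=0)
Line 9: ['desert'] (min_width=6, slack=5)
Line 10: ['support'] (min_width=7, slack=4)
Line 11: ['light', 'page'] (min_width=10, slack=1)

Answer: cat south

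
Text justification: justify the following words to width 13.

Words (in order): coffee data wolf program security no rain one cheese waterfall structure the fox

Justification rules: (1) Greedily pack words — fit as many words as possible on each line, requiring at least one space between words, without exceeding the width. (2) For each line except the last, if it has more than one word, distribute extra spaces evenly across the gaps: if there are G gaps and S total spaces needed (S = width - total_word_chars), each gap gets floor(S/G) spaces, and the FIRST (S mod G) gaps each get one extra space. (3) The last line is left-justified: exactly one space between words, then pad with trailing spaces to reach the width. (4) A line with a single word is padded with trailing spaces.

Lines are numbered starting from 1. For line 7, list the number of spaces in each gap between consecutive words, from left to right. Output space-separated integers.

Answer: 1

Derivation:
Line 1: ['coffee', 'data'] (min_width=11, slack=2)
Line 2: ['wolf', 'program'] (min_width=12, slack=1)
Line 3: ['security', 'no'] (min_width=11, slack=2)
Line 4: ['rain', 'one'] (min_width=8, slack=5)
Line 5: ['cheese'] (min_width=6, slack=7)
Line 6: ['waterfall'] (min_width=9, slack=4)
Line 7: ['structure', 'the'] (min_width=13, slack=0)
Line 8: ['fox'] (min_width=3, slack=10)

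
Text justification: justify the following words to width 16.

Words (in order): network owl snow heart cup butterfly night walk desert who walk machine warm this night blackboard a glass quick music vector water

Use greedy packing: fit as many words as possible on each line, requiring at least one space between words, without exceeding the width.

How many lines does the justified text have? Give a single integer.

Answer: 10

Derivation:
Line 1: ['network', 'owl', 'snow'] (min_width=16, slack=0)
Line 2: ['heart', 'cup'] (min_width=9, slack=7)
Line 3: ['butterfly', 'night'] (min_width=15, slack=1)
Line 4: ['walk', 'desert', 'who'] (min_width=15, slack=1)
Line 5: ['walk', 'machine'] (min_width=12, slack=4)
Line 6: ['warm', 'this', 'night'] (min_width=15, slack=1)
Line 7: ['blackboard', 'a'] (min_width=12, slack=4)
Line 8: ['glass', 'quick'] (min_width=11, slack=5)
Line 9: ['music', 'vector'] (min_width=12, slack=4)
Line 10: ['water'] (min_width=5, slack=11)
Total lines: 10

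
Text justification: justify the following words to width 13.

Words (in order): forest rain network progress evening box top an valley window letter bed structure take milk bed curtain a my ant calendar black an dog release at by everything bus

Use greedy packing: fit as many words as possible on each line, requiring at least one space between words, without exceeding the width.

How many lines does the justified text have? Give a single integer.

Line 1: ['forest', 'rain'] (min_width=11, slack=2)
Line 2: ['network'] (min_width=7, slack=6)
Line 3: ['progress'] (min_width=8, slack=5)
Line 4: ['evening', 'box'] (min_width=11, slack=2)
Line 5: ['top', 'an', 'valley'] (min_width=13, slack=0)
Line 6: ['window', 'letter'] (min_width=13, slack=0)
Line 7: ['bed', 'structure'] (min_width=13, slack=0)
Line 8: ['take', 'milk', 'bed'] (min_width=13, slack=0)
Line 9: ['curtain', 'a', 'my'] (min_width=12, slack=1)
Line 10: ['ant', 'calendar'] (min_width=12, slack=1)
Line 11: ['black', 'an', 'dog'] (min_width=12, slack=1)
Line 12: ['release', 'at', 'by'] (min_width=13, slack=0)
Line 13: ['everything'] (min_width=10, slack=3)
Line 14: ['bus'] (min_width=3, slack=10)
Total lines: 14

Answer: 14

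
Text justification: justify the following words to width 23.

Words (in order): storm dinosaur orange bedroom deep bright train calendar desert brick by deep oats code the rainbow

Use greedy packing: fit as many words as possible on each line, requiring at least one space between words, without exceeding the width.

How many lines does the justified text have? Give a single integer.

Answer: 5

Derivation:
Line 1: ['storm', 'dinosaur', 'orange'] (min_width=21, slack=2)
Line 2: ['bedroom', 'deep', 'bright'] (min_width=19, slack=4)
Line 3: ['train', 'calendar', 'desert'] (min_width=21, slack=2)
Line 4: ['brick', 'by', 'deep', 'oats', 'code'] (min_width=23, slack=0)
Line 5: ['the', 'rainbow'] (min_width=11, slack=12)
Total lines: 5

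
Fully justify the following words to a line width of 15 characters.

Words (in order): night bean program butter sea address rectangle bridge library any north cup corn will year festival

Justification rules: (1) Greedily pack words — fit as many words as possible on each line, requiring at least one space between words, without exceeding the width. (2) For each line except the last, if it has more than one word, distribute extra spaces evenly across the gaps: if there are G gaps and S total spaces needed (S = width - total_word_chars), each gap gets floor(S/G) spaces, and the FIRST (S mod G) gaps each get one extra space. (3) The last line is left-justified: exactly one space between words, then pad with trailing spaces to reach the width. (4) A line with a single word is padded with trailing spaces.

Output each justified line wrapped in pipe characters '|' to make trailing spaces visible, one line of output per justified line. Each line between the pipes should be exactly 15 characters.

Answer: |night      bean|
|program  butter|
|sea     address|
|rectangle      |
|bridge  library|
|any  north  cup|
|corn  will year|
|festival       |

Derivation:
Line 1: ['night', 'bean'] (min_width=10, slack=5)
Line 2: ['program', 'butter'] (min_width=14, slack=1)
Line 3: ['sea', 'address'] (min_width=11, slack=4)
Line 4: ['rectangle'] (min_width=9, slack=6)
Line 5: ['bridge', 'library'] (min_width=14, slack=1)
Line 6: ['any', 'north', 'cup'] (min_width=13, slack=2)
Line 7: ['corn', 'will', 'year'] (min_width=14, slack=1)
Line 8: ['festival'] (min_width=8, slack=7)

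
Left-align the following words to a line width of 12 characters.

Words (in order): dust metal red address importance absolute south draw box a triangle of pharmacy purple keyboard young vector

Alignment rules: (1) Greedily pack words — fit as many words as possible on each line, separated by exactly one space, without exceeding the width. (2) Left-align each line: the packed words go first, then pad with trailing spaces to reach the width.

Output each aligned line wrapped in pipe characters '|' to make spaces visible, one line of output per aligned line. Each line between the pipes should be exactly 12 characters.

Line 1: ['dust', 'metal'] (min_width=10, slack=2)
Line 2: ['red', 'address'] (min_width=11, slack=1)
Line 3: ['importance'] (min_width=10, slack=2)
Line 4: ['absolute'] (min_width=8, slack=4)
Line 5: ['south', 'draw'] (min_width=10, slack=2)
Line 6: ['box', 'a'] (min_width=5, slack=7)
Line 7: ['triangle', 'of'] (min_width=11, slack=1)
Line 8: ['pharmacy'] (min_width=8, slack=4)
Line 9: ['purple'] (min_width=6, slack=6)
Line 10: ['keyboard'] (min_width=8, slack=4)
Line 11: ['young', 'vector'] (min_width=12, slack=0)

Answer: |dust metal  |
|red address |
|importance  |
|absolute    |
|south draw  |
|box a       |
|triangle of |
|pharmacy    |
|purple      |
|keyboard    |
|young vector|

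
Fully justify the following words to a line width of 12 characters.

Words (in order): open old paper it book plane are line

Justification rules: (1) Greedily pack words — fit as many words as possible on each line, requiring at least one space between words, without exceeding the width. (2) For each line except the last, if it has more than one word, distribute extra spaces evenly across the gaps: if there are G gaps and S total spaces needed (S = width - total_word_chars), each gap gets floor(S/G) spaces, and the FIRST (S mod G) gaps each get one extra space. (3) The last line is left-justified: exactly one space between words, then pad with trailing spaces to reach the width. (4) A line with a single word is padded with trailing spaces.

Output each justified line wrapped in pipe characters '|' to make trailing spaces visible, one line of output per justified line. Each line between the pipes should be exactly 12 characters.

Line 1: ['open', 'old'] (min_width=8, slack=4)
Line 2: ['paper', 'it'] (min_width=8, slack=4)
Line 3: ['book', 'plane'] (min_width=10, slack=2)
Line 4: ['are', 'line'] (min_width=8, slack=4)

Answer: |open     old|
|paper     it|
|book   plane|
|are line    |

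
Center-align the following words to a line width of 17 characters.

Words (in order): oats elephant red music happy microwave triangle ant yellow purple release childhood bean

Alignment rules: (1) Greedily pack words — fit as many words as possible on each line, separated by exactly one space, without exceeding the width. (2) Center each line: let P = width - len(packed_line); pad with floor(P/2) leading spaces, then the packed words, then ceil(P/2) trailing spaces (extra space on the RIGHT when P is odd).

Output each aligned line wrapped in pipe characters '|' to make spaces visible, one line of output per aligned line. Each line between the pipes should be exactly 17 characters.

Line 1: ['oats', 'elephant', 'red'] (min_width=17, slack=0)
Line 2: ['music', 'happy'] (min_width=11, slack=6)
Line 3: ['microwave'] (min_width=9, slack=8)
Line 4: ['triangle', 'ant'] (min_width=12, slack=5)
Line 5: ['yellow', 'purple'] (min_width=13, slack=4)
Line 6: ['release', 'childhood'] (min_width=17, slack=0)
Line 7: ['bean'] (min_width=4, slack=13)

Answer: |oats elephant red|
|   music happy   |
|    microwave    |
|  triangle ant   |
|  yellow purple  |
|release childhood|
|      bean       |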